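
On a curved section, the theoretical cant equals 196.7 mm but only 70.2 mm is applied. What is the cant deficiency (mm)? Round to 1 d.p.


Cant deficiency = equilibrium cant - actual cant
CD = 196.7 - 70.2
CD = 126.5 mm

126.5


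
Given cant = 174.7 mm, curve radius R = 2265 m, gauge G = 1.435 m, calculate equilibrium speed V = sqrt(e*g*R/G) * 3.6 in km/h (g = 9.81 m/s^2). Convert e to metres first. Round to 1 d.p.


Convert cant: e = 174.7 mm = 0.1747 m
V_ms = sqrt(0.1747 * 9.81 * 2265 / 1.435)
V_ms = sqrt(2705.068192) = 52.0103 m/s
V = 52.0103 * 3.6 = 187.2 km/h

187.2


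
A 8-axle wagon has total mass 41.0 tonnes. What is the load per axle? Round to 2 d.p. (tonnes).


Load per axle = total weight / number of axles
Load = 41.0 / 8
Load = 5.13 tonnes

5.13


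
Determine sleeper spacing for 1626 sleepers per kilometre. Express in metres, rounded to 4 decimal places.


Spacing = 1000 m / number of sleepers
Spacing = 1000 / 1626
Spacing = 0.6150 m

0.6150


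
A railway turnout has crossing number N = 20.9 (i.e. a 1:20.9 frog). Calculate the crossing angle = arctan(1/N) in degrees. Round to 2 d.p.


1/N = 1/20.9 = 0.047847
angle = arctan(0.047847) = 0.04781 rad
angle = 0.04781 * 180/pi = 2.74 degrees

2.74


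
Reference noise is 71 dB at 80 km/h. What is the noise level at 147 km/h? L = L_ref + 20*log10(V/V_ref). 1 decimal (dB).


V/V_ref = 147 / 80 = 1.8375
log10(1.8375) = 0.264227
20 * 0.264227 = 5.2845
L = 71 + 5.2845 = 76.3 dB

76.3


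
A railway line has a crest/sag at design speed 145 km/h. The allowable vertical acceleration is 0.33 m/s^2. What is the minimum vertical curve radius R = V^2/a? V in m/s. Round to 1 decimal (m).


Convert speed: V = 145 / 3.6 = 40.2778 m/s
V^2 = 1622.2994 m^2/s^2
R_v = 1622.2994 / 0.33
R_v = 4916.1 m

4916.1


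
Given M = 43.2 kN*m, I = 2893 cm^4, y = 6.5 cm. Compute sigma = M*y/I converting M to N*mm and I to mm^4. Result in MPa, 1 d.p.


Convert units:
M = 43.2 kN*m = 43200000 N*mm
y = 6.5 cm = 65 mm
I = 2893 cm^4 = 28930000 mm^4
sigma = 43200000 * 65 / 28930000
sigma = 97.1 MPa

97.1


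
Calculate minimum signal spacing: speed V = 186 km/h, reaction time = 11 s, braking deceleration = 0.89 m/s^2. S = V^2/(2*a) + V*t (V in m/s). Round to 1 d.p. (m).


V = 186 / 3.6 = 51.6667 m/s
Braking distance = 51.6667^2 / (2*0.89) = 1499.6879 m
Sighting distance = 51.6667 * 11 = 568.3333 m
S = 1499.6879 + 568.3333 = 2068.0 m

2068.0


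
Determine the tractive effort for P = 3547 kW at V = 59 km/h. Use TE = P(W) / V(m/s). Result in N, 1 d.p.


Convert: P = 3547 kW = 3547000 W
V = 59 / 3.6 = 16.3889 m/s
TE = 3547000 / 16.3889
TE = 216427.1 N

216427.1


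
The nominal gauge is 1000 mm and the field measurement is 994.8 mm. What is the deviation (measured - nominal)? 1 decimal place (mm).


Deviation = measured - nominal
Deviation = 994.8 - 1000
Deviation = -5.2 mm

-5.2


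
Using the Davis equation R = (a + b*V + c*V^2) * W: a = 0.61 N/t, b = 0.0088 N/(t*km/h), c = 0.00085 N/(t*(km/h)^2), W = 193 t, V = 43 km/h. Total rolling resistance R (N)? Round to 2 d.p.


b*V = 0.0088 * 43 = 0.3784
c*V^2 = 0.00085 * 1849 = 1.57165
R_per_t = 0.61 + 0.3784 + 1.57165 = 2.56005 N/t
R_total = 2.56005 * 193 = 494.09 N

494.09


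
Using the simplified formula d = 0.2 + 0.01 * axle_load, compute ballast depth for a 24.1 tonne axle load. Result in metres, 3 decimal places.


d = 0.2 + 0.01 * 24.1
d = 0.2 + 0.241
d = 0.441 m

0.441


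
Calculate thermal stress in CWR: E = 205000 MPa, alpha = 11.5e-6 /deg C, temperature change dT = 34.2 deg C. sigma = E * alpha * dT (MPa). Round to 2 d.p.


sigma = E * alpha * dT
sigma = 205000 * 11.5e-6 * 34.2
sigma = 2.3575 * 34.2
sigma = 80.63 MPa

80.63


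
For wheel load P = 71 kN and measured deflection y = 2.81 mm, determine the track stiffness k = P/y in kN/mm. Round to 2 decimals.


Track stiffness k = P / y
k = 71 / 2.81
k = 25.27 kN/mm

25.27


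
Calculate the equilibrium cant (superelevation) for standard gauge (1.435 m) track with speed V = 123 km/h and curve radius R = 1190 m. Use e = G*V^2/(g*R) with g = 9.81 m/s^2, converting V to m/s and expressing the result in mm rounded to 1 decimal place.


Convert speed: V = 123 / 3.6 = 34.1667 m/s
Apply formula: e = 1.435 * 34.1667^2 / (9.81 * 1190)
e = 1.435 * 1167.3611 / 11673.9
e = 0.143496 m = 143.5 mm

143.5


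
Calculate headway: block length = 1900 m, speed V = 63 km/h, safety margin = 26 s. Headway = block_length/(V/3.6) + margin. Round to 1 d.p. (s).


V = 63 / 3.6 = 17.5 m/s
Block traversal time = 1900 / 17.5 = 108.5714 s
Headway = 108.5714 + 26
Headway = 134.6 s

134.6


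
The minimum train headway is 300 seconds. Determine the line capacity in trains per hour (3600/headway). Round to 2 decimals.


Capacity = 3600 / headway
Capacity = 3600 / 300
Capacity = 12.00 trains/hour

12.00


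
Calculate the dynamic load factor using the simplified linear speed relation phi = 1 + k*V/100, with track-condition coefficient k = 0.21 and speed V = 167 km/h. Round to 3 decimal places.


phi = 1 + k * V / 100
phi = 1 + 0.21 * 167 / 100
phi = 1 + 0.3507
phi = 1.351

1.351


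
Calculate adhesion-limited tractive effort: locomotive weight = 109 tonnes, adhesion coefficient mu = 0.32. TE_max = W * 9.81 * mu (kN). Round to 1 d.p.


TE_max = W * g * mu
TE_max = 109 * 9.81 * 0.32
TE_max = 1069.29 * 0.32
TE_max = 342.2 kN

342.2


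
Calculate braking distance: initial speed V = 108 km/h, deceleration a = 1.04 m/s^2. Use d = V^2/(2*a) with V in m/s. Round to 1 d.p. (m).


Convert speed: V = 108 / 3.6 = 30.0 m/s
V^2 = 900.0
d = 900.0 / (2 * 1.04)
d = 900.0 / 2.08
d = 432.7 m

432.7


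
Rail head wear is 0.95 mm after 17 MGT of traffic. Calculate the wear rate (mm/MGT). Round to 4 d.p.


Wear rate = total wear / cumulative tonnage
Rate = 0.95 / 17
Rate = 0.0559 mm/MGT

0.0559


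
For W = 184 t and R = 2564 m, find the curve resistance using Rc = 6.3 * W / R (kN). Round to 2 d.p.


Rc = 6.3 * W / R
Rc = 6.3 * 184 / 2564
Rc = 1159.2 / 2564
Rc = 0.45 kN

0.45


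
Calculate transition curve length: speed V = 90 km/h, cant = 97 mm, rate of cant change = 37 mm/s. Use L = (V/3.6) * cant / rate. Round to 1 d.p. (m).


Convert speed: V = 90 / 3.6 = 25.0 m/s
L = 25.0 * 97 / 37
L = 2425.0 / 37
L = 65.5 m

65.5


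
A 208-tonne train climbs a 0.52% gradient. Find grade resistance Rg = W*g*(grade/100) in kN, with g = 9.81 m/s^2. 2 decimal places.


Rg = W * 9.81 * grade / 100
Rg = 208 * 9.81 * 0.52 / 100
Rg = 2040.48 * 0.0052
Rg = 10.61 kN

10.61


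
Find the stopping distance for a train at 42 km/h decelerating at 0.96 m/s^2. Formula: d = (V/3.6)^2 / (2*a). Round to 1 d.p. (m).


Convert speed: V = 42 / 3.6 = 11.6667 m/s
V^2 = 136.1111
d = 136.1111 / (2 * 0.96)
d = 136.1111 / 1.92
d = 70.9 m

70.9


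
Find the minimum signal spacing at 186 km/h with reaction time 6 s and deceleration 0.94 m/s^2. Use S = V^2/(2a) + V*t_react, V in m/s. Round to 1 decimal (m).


V = 186 / 3.6 = 51.6667 m/s
Braking distance = 51.6667^2 / (2*0.94) = 1419.9173 m
Sighting distance = 51.6667 * 6 = 310.0 m
S = 1419.9173 + 310.0 = 1729.9 m

1729.9


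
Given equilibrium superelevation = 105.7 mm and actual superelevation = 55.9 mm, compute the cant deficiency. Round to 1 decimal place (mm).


Cant deficiency = equilibrium cant - actual cant
CD = 105.7 - 55.9
CD = 49.8 mm

49.8


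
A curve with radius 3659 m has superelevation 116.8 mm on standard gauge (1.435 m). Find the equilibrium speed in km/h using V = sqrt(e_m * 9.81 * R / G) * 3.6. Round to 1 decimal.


Convert cant: e = 116.8 mm = 0.1168 m
V_ms = sqrt(0.1168 * 9.81 * 3659 / 1.435)
V_ms = sqrt(2921.610782) = 54.0519 m/s
V = 54.0519 * 3.6 = 194.6 km/h

194.6


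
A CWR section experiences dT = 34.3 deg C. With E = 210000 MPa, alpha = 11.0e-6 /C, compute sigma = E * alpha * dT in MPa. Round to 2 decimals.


sigma = E * alpha * dT
sigma = 210000 * 11.0e-6 * 34.3
sigma = 2.31 * 34.3
sigma = 79.23 MPa

79.23


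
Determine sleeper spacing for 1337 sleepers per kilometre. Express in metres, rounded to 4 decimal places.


Spacing = 1000 m / number of sleepers
Spacing = 1000 / 1337
Spacing = 0.7479 m

0.7479


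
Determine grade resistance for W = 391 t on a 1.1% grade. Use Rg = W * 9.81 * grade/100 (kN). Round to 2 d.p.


Rg = W * 9.81 * grade / 100
Rg = 391 * 9.81 * 1.1 / 100
Rg = 3835.71 * 0.011
Rg = 42.19 kN

42.19


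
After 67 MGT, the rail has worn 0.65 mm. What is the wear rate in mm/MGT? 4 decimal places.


Wear rate = total wear / cumulative tonnage
Rate = 0.65 / 67
Rate = 0.0097 mm/MGT

0.0097


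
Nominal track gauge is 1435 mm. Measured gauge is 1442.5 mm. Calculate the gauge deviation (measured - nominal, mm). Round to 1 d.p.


Deviation = measured - nominal
Deviation = 1442.5 - 1435
Deviation = 7.5 mm

7.5


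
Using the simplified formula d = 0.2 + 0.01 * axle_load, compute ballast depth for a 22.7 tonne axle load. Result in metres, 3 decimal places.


d = 0.2 + 0.01 * 22.7
d = 0.2 + 0.227
d = 0.427 m

0.427


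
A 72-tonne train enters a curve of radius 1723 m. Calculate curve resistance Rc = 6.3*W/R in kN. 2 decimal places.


Rc = 6.3 * W / R
Rc = 6.3 * 72 / 1723
Rc = 453.6 / 1723
Rc = 0.26 kN

0.26


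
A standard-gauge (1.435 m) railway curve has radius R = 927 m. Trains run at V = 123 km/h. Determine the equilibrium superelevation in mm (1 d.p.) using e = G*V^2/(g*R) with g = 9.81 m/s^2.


Convert speed: V = 123 / 3.6 = 34.1667 m/s
Apply formula: e = 1.435 * 34.1667^2 / (9.81 * 927)
e = 1.435 * 1167.3611 / 9093.87
e = 0.184208 m = 184.2 mm

184.2


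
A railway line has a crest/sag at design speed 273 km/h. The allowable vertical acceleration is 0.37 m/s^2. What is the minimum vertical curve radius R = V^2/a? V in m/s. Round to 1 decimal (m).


Convert speed: V = 273 / 3.6 = 75.8333 m/s
V^2 = 5750.6944 m^2/s^2
R_v = 5750.6944 / 0.37
R_v = 15542.4 m

15542.4


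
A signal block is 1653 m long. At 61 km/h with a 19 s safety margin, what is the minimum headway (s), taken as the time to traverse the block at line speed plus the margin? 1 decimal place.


V = 61 / 3.6 = 16.9444 m/s
Block traversal time = 1653 / 16.9444 = 97.5541 s
Headway = 97.5541 + 19
Headway = 116.6 s

116.6


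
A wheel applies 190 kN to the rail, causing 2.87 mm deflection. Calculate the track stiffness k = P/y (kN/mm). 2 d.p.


Track stiffness k = P / y
k = 190 / 2.87
k = 66.20 kN/mm

66.20


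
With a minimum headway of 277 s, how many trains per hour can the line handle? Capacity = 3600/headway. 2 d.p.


Capacity = 3600 / headway
Capacity = 3600 / 277
Capacity = 13.00 trains/hour

13.00


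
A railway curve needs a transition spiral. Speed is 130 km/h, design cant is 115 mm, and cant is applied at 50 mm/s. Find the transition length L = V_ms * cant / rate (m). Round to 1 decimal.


Convert speed: V = 130 / 3.6 = 36.1111 m/s
L = 36.1111 * 115 / 50
L = 4152.7778 / 50
L = 83.1 m

83.1


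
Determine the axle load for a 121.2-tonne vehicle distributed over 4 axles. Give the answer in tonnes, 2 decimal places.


Load per axle = total weight / number of axles
Load = 121.2 / 4
Load = 30.30 tonnes

30.30


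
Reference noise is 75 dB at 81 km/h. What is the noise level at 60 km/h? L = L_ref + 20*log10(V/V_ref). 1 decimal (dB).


V/V_ref = 60 / 81 = 0.740741
log10(0.740741) = -0.130334
20 * -0.130334 = -2.6067
L = 75 + -2.6067 = 72.4 dB

72.4


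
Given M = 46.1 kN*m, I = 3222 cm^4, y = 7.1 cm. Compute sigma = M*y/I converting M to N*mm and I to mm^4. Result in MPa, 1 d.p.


Convert units:
M = 46.1 kN*m = 46100000 N*mm
y = 7.1 cm = 71 mm
I = 3222 cm^4 = 32220000 mm^4
sigma = 46100000 * 71 / 32220000
sigma = 101.6 MPa

101.6


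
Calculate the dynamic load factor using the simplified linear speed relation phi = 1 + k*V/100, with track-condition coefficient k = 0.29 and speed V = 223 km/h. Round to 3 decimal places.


phi = 1 + k * V / 100
phi = 1 + 0.29 * 223 / 100
phi = 1 + 0.6467
phi = 1.647

1.647


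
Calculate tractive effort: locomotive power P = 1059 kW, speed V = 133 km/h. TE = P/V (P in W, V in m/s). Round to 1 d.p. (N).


Convert: P = 1059 kW = 1059000 W
V = 133 / 3.6 = 36.9444 m/s
TE = 1059000 / 36.9444
TE = 28664.7 N

28664.7


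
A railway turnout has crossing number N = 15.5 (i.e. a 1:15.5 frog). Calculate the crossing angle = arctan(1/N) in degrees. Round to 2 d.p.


1/N = 1/15.5 = 0.064516
angle = arctan(0.064516) = 0.064427 rad
angle = 0.064427 * 180/pi = 3.69 degrees

3.69


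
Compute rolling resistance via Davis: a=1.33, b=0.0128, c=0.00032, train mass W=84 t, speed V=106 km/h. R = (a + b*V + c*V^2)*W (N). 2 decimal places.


b*V = 0.0128 * 106 = 1.3568
c*V^2 = 0.00032 * 11236 = 3.59552
R_per_t = 1.33 + 1.3568 + 3.59552 = 6.28232 N/t
R_total = 6.28232 * 84 = 527.71 N

527.71


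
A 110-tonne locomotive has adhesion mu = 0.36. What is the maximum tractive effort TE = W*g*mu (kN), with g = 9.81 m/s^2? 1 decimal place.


TE_max = W * g * mu
TE_max = 110 * 9.81 * 0.36
TE_max = 1079.1 * 0.36
TE_max = 388.5 kN

388.5


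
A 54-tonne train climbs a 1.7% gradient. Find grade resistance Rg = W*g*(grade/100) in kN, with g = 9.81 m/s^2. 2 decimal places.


Rg = W * 9.81 * grade / 100
Rg = 54 * 9.81 * 1.7 / 100
Rg = 529.74 * 0.017
Rg = 9.01 kN

9.01


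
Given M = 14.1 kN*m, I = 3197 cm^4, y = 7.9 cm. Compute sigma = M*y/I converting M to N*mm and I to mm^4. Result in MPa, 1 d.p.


Convert units:
M = 14.1 kN*m = 14100000 N*mm
y = 7.9 cm = 79 mm
I = 3197 cm^4 = 31970000 mm^4
sigma = 14100000 * 79 / 31970000
sigma = 34.8 MPa

34.8


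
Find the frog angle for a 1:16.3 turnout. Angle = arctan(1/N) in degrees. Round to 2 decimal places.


1/N = 1/16.3 = 0.06135
angle = arctan(0.06135) = 0.061273 rad
angle = 0.061273 * 180/pi = 3.51 degrees

3.51


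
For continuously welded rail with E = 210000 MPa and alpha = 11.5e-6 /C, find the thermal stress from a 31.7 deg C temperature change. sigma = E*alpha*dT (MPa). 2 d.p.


sigma = E * alpha * dT
sigma = 210000 * 11.5e-6 * 31.7
sigma = 2.415 * 31.7
sigma = 76.56 MPa

76.56


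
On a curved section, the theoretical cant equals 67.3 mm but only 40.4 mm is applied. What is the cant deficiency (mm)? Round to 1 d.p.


Cant deficiency = equilibrium cant - actual cant
CD = 67.3 - 40.4
CD = 26.9 mm

26.9


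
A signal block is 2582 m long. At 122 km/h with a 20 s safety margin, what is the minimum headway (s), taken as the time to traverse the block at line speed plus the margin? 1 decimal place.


V = 122 / 3.6 = 33.8889 m/s
Block traversal time = 2582 / 33.8889 = 76.1902 s
Headway = 76.1902 + 20
Headway = 96.2 s

96.2


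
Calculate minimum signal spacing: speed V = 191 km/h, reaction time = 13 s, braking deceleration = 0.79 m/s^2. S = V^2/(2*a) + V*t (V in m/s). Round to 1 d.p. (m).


V = 191 / 3.6 = 53.0556 m/s
Braking distance = 53.0556^2 / (2*0.79) = 1781.5772 m
Sighting distance = 53.0556 * 13 = 689.7222 m
S = 1781.5772 + 689.7222 = 2471.3 m

2471.3


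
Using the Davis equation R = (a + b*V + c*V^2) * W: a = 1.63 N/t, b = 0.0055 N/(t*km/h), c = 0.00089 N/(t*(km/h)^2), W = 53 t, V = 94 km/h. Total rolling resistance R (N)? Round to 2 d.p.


b*V = 0.0055 * 94 = 0.517
c*V^2 = 0.00089 * 8836 = 7.86404
R_per_t = 1.63 + 0.517 + 7.86404 = 10.01104 N/t
R_total = 10.01104 * 53 = 530.59 N

530.59


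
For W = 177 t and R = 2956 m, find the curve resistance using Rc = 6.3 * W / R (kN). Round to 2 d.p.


Rc = 6.3 * W / R
Rc = 6.3 * 177 / 2956
Rc = 1115.1 / 2956
Rc = 0.38 kN

0.38


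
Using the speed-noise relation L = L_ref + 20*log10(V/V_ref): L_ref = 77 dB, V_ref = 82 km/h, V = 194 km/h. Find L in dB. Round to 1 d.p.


V/V_ref = 194 / 82 = 2.365854
log10(2.365854) = 0.373988
20 * 0.373988 = 7.4798
L = 77 + 7.4798 = 84.5 dB

84.5


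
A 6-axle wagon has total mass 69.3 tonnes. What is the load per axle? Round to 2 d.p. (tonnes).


Load per axle = total weight / number of axles
Load = 69.3 / 6
Load = 11.55 tonnes

11.55


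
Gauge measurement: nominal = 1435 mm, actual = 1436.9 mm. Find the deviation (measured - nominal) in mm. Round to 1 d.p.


Deviation = measured - nominal
Deviation = 1436.9 - 1435
Deviation = 1.9 mm

1.9


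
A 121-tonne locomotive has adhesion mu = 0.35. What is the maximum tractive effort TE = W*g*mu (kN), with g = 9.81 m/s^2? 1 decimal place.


TE_max = W * g * mu
TE_max = 121 * 9.81 * 0.35
TE_max = 1187.01 * 0.35
TE_max = 415.5 kN

415.5


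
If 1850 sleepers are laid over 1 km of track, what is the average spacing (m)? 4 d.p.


Spacing = 1000 m / number of sleepers
Spacing = 1000 / 1850
Spacing = 0.5405 m

0.5405


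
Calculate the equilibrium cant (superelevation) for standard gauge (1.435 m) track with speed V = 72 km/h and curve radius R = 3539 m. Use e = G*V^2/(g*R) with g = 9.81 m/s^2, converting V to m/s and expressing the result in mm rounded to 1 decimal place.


Convert speed: V = 72 / 3.6 = 20.0 m/s
Apply formula: e = 1.435 * 20.0^2 / (9.81 * 3539)
e = 1.435 * 400.0 / 34717.59
e = 0.016533 m = 16.5 mm

16.5


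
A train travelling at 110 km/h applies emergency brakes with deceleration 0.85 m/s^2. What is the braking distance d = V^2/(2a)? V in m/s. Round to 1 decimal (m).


Convert speed: V = 110 / 3.6 = 30.5556 m/s
V^2 = 933.642
d = 933.642 / (2 * 0.85)
d = 933.642 / 1.7
d = 549.2 m

549.2


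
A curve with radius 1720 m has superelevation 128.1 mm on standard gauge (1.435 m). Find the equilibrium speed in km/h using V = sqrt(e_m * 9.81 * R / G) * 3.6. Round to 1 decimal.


Convert cant: e = 128.1 mm = 0.1281 m
V_ms = sqrt(0.1281 * 9.81 * 1720 / 1.435)
V_ms = sqrt(1506.241756) = 38.8103 m/s
V = 38.8103 * 3.6 = 139.7 km/h

139.7


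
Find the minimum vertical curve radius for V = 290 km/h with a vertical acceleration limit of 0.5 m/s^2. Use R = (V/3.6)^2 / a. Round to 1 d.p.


Convert speed: V = 290 / 3.6 = 80.5556 m/s
V^2 = 6489.1975 m^2/s^2
R_v = 6489.1975 / 0.5
R_v = 12978.4 m

12978.4


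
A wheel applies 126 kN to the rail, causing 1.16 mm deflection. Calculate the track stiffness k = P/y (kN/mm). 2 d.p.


Track stiffness k = P / y
k = 126 / 1.16
k = 108.62 kN/mm

108.62


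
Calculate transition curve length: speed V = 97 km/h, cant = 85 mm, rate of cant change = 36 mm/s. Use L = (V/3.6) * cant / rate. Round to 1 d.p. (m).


Convert speed: V = 97 / 3.6 = 26.9444 m/s
L = 26.9444 * 85 / 36
L = 2290.2778 / 36
L = 63.6 m

63.6


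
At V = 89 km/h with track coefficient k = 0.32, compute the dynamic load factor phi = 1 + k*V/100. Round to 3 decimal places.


phi = 1 + k * V / 100
phi = 1 + 0.32 * 89 / 100
phi = 1 + 0.2848
phi = 1.285

1.285


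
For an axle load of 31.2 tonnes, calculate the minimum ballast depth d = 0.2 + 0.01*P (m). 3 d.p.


d = 0.2 + 0.01 * 31.2
d = 0.2 + 0.312
d = 0.512 m

0.512


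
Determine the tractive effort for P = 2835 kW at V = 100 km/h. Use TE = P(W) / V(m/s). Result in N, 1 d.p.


Convert: P = 2835 kW = 2835000 W
V = 100 / 3.6 = 27.7778 m/s
TE = 2835000 / 27.7778
TE = 102060.0 N

102060.0


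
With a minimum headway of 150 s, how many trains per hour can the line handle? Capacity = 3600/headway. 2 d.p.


Capacity = 3600 / headway
Capacity = 3600 / 150
Capacity = 24.00 trains/hour

24.00


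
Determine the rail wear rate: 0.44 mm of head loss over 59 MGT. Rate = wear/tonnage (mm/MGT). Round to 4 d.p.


Wear rate = total wear / cumulative tonnage
Rate = 0.44 / 59
Rate = 0.0075 mm/MGT

0.0075


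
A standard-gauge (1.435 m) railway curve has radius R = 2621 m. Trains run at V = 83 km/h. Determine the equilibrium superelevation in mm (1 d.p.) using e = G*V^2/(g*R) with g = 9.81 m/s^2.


Convert speed: V = 83 / 3.6 = 23.0556 m/s
Apply formula: e = 1.435 * 23.0556^2 / (9.81 * 2621)
e = 1.435 * 531.5586 / 25712.01
e = 0.029667 m = 29.7 mm

29.7


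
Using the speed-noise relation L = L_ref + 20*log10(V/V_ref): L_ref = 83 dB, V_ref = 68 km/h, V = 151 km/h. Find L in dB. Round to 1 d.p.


V/V_ref = 151 / 68 = 2.220588
log10(2.220588) = 0.346468
20 * 0.346468 = 6.9294
L = 83 + 6.9294 = 89.9 dB

89.9


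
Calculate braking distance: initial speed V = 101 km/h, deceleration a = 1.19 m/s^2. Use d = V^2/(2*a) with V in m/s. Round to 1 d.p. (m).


Convert speed: V = 101 / 3.6 = 28.0556 m/s
V^2 = 787.1142
d = 787.1142 / (2 * 1.19)
d = 787.1142 / 2.38
d = 330.7 m

330.7


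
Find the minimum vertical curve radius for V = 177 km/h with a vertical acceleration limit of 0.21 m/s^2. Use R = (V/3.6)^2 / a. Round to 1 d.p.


Convert speed: V = 177 / 3.6 = 49.1667 m/s
V^2 = 2417.3611 m^2/s^2
R_v = 2417.3611 / 0.21
R_v = 11511.2 m

11511.2


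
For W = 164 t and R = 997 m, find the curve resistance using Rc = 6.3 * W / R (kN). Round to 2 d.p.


Rc = 6.3 * W / R
Rc = 6.3 * 164 / 997
Rc = 1033.2 / 997
Rc = 1.04 kN

1.04


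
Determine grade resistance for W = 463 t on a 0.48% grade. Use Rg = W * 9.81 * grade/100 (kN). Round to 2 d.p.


Rg = W * 9.81 * grade / 100
Rg = 463 * 9.81 * 0.48 / 100
Rg = 4542.03 * 0.0048
Rg = 21.80 kN

21.80


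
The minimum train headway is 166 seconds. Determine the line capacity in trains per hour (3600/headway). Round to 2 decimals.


Capacity = 3600 / headway
Capacity = 3600 / 166
Capacity = 21.69 trains/hour

21.69


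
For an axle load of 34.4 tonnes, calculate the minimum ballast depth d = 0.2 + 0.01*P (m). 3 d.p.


d = 0.2 + 0.01 * 34.4
d = 0.2 + 0.344
d = 0.544 m

0.544


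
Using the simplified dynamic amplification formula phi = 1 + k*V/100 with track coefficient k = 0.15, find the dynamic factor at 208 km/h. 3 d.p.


phi = 1 + k * V / 100
phi = 1 + 0.15 * 208 / 100
phi = 1 + 0.312
phi = 1.312

1.312


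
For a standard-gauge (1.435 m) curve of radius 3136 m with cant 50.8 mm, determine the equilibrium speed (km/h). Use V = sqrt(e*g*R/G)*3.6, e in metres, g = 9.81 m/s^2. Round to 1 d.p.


Convert cant: e = 50.8 mm = 0.0508 m
V_ms = sqrt(0.0508 * 9.81 * 3136 / 1.435)
V_ms = sqrt(1089.072702) = 33.0011 m/s
V = 33.0011 * 3.6 = 118.8 km/h

118.8


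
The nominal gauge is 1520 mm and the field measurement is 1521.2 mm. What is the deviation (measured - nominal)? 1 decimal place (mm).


Deviation = measured - nominal
Deviation = 1521.2 - 1520
Deviation = 1.2 mm

1.2


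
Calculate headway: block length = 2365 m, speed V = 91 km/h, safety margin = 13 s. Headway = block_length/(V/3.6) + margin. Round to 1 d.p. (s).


V = 91 / 3.6 = 25.2778 m/s
Block traversal time = 2365 / 25.2778 = 93.5604 s
Headway = 93.5604 + 13
Headway = 106.6 s

106.6


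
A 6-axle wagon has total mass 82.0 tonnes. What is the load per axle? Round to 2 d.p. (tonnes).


Load per axle = total weight / number of axles
Load = 82.0 / 6
Load = 13.67 tonnes

13.67


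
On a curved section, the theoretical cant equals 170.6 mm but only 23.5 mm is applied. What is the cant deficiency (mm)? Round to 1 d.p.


Cant deficiency = equilibrium cant - actual cant
CD = 170.6 - 23.5
CD = 147.1 mm

147.1


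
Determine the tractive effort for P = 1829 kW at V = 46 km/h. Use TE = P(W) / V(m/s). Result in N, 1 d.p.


Convert: P = 1829 kW = 1829000 W
V = 46 / 3.6 = 12.7778 m/s
TE = 1829000 / 12.7778
TE = 143139.1 N

143139.1


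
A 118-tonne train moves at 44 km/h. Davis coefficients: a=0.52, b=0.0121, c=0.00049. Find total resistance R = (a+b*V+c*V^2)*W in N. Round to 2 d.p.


b*V = 0.0121 * 44 = 0.5324
c*V^2 = 0.00049 * 1936 = 0.94864
R_per_t = 0.52 + 0.5324 + 0.94864 = 2.00104 N/t
R_total = 2.00104 * 118 = 236.12 N

236.12


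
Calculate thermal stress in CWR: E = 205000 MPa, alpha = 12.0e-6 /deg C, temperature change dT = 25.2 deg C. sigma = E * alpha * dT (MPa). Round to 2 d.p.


sigma = E * alpha * dT
sigma = 205000 * 12.0e-6 * 25.2
sigma = 2.46 * 25.2
sigma = 61.99 MPa

61.99


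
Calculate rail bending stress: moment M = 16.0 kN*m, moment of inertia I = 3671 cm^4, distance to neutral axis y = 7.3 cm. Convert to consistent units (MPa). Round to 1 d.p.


Convert units:
M = 16.0 kN*m = 16000000 N*mm
y = 7.3 cm = 73 mm
I = 3671 cm^4 = 36710000 mm^4
sigma = 16000000 * 73 / 36710000
sigma = 31.8 MPa

31.8


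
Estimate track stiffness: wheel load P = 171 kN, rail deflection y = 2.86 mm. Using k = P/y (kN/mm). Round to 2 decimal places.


Track stiffness k = P / y
k = 171 / 2.86
k = 59.79 kN/mm

59.79


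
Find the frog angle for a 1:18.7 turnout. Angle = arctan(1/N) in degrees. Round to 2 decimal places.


1/N = 1/18.7 = 0.053476
angle = arctan(0.053476) = 0.053425 rad
angle = 0.053425 * 180/pi = 3.06 degrees

3.06


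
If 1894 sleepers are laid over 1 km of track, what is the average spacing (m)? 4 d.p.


Spacing = 1000 m / number of sleepers
Spacing = 1000 / 1894
Spacing = 0.5280 m

0.5280


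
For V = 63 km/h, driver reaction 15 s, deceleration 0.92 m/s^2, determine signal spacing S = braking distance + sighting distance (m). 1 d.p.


V = 63 / 3.6 = 17.5 m/s
Braking distance = 17.5^2 / (2*0.92) = 166.4402 m
Sighting distance = 17.5 * 15 = 262.5 m
S = 166.4402 + 262.5 = 428.9 m

428.9


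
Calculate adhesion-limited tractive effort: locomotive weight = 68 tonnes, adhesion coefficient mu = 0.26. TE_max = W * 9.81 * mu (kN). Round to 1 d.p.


TE_max = W * g * mu
TE_max = 68 * 9.81 * 0.26
TE_max = 667.08 * 0.26
TE_max = 173.4 kN

173.4


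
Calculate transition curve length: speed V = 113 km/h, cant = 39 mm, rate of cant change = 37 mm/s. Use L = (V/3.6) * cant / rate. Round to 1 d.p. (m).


Convert speed: V = 113 / 3.6 = 31.3889 m/s
L = 31.3889 * 39 / 37
L = 1224.1667 / 37
L = 33.1 m

33.1


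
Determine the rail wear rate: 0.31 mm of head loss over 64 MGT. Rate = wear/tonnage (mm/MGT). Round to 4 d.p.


Wear rate = total wear / cumulative tonnage
Rate = 0.31 / 64
Rate = 0.0048 mm/MGT

0.0048


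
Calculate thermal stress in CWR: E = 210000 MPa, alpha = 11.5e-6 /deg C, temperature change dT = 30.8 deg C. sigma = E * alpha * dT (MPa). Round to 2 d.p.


sigma = E * alpha * dT
sigma = 210000 * 11.5e-6 * 30.8
sigma = 2.415 * 30.8
sigma = 74.38 MPa

74.38


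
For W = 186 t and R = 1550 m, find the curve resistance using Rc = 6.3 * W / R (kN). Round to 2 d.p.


Rc = 6.3 * W / R
Rc = 6.3 * 186 / 1550
Rc = 1171.8 / 1550
Rc = 0.76 kN

0.76


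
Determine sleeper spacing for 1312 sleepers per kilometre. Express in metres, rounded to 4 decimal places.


Spacing = 1000 m / number of sleepers
Spacing = 1000 / 1312
Spacing = 0.7622 m

0.7622


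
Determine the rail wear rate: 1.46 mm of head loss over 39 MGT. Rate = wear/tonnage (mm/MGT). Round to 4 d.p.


Wear rate = total wear / cumulative tonnage
Rate = 1.46 / 39
Rate = 0.0374 mm/MGT

0.0374


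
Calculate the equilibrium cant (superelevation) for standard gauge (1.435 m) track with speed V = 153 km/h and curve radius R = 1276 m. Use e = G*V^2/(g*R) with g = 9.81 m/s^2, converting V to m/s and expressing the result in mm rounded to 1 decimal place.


Convert speed: V = 153 / 3.6 = 42.5 m/s
Apply formula: e = 1.435 * 42.5^2 / (9.81 * 1276)
e = 1.435 * 1806.25 / 12517.56
e = 0.207067 m = 207.1 mm

207.1


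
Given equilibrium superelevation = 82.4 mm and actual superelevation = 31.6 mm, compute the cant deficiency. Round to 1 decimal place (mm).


Cant deficiency = equilibrium cant - actual cant
CD = 82.4 - 31.6
CD = 50.8 mm

50.8


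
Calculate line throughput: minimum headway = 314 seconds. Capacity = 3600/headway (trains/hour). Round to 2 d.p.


Capacity = 3600 / headway
Capacity = 3600 / 314
Capacity = 11.46 trains/hour

11.46


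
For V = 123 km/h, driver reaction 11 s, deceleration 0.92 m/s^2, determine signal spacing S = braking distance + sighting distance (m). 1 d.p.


V = 123 / 3.6 = 34.1667 m/s
Braking distance = 34.1667^2 / (2*0.92) = 634.4354 m
Sighting distance = 34.1667 * 11 = 375.8333 m
S = 634.4354 + 375.8333 = 1010.3 m

1010.3


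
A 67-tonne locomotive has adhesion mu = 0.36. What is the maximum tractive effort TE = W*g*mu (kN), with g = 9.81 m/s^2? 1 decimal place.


TE_max = W * g * mu
TE_max = 67 * 9.81 * 0.36
TE_max = 657.27 * 0.36
TE_max = 236.6 kN

236.6


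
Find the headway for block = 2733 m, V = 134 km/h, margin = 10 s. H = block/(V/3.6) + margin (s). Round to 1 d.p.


V = 134 / 3.6 = 37.2222 m/s
Block traversal time = 2733 / 37.2222 = 73.4239 s
Headway = 73.4239 + 10
Headway = 83.4 s

83.4


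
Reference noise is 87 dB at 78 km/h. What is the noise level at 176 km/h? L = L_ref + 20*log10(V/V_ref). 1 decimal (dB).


V/V_ref = 176 / 78 = 2.25641
log10(2.25641) = 0.353418
20 * 0.353418 = 7.0684
L = 87 + 7.0684 = 94.1 dB

94.1


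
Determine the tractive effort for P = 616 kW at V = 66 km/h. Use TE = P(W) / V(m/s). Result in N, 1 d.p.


Convert: P = 616 kW = 616000 W
V = 66 / 3.6 = 18.3333 m/s
TE = 616000 / 18.3333
TE = 33600.0 N

33600.0


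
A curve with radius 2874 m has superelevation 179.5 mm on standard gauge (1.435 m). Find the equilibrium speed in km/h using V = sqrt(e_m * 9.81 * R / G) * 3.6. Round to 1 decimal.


Convert cant: e = 179.5 mm = 0.1795 m
V_ms = sqrt(0.1795 * 9.81 * 2874 / 1.435)
V_ms = sqrt(3526.698418) = 59.386 m/s
V = 59.386 * 3.6 = 213.8 km/h

213.8


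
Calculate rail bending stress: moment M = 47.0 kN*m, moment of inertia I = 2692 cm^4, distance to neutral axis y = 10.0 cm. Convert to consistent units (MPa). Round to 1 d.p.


Convert units:
M = 47.0 kN*m = 47000000 N*mm
y = 10.0 cm = 100 mm
I = 2692 cm^4 = 26920000 mm^4
sigma = 47000000 * 100 / 26920000
sigma = 174.6 MPa

174.6


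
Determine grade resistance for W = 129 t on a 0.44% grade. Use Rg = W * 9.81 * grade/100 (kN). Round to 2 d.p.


Rg = W * 9.81 * grade / 100
Rg = 129 * 9.81 * 0.44 / 100
Rg = 1265.49 * 0.0044
Rg = 5.57 kN

5.57


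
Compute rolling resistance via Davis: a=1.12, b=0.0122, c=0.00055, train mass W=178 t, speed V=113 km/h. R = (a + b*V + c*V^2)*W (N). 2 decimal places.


b*V = 0.0122 * 113 = 1.3786
c*V^2 = 0.00055 * 12769 = 7.02295
R_per_t = 1.12 + 1.3786 + 7.02295 = 9.52155 N/t
R_total = 9.52155 * 178 = 1694.84 N

1694.84


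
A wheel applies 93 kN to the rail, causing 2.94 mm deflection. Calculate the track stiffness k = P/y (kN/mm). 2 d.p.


Track stiffness k = P / y
k = 93 / 2.94
k = 31.63 kN/mm

31.63


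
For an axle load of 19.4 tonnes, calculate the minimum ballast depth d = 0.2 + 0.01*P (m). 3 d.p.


d = 0.2 + 0.01 * 19.4
d = 0.2 + 0.194
d = 0.394 m

0.394


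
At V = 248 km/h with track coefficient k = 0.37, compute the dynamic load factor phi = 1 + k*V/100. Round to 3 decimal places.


phi = 1 + k * V / 100
phi = 1 + 0.37 * 248 / 100
phi = 1 + 0.9176
phi = 1.918

1.918


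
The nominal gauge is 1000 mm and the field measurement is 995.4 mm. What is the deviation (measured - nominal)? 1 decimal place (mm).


Deviation = measured - nominal
Deviation = 995.4 - 1000
Deviation = -4.6 mm

-4.6


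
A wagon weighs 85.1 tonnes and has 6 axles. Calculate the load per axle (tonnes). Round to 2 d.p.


Load per axle = total weight / number of axles
Load = 85.1 / 6
Load = 14.18 tonnes

14.18


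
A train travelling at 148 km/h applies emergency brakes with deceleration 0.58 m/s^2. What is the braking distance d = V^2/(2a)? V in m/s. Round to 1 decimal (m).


Convert speed: V = 148 / 3.6 = 41.1111 m/s
V^2 = 1690.1235
d = 1690.1235 / (2 * 0.58)
d = 1690.1235 / 1.16
d = 1457.0 m

1457.0


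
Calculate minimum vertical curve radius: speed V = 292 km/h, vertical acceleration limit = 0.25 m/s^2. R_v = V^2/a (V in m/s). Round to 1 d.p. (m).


Convert speed: V = 292 / 3.6 = 81.1111 m/s
V^2 = 6579.0123 m^2/s^2
R_v = 6579.0123 / 0.25
R_v = 26316.0 m

26316.0


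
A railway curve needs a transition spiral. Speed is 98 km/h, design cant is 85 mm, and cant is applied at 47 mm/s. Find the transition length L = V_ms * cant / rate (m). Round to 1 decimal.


Convert speed: V = 98 / 3.6 = 27.2222 m/s
L = 27.2222 * 85 / 47
L = 2313.8889 / 47
L = 49.2 m

49.2


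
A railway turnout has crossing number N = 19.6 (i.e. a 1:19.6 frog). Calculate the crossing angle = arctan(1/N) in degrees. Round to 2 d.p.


1/N = 1/19.6 = 0.05102
angle = arctan(0.05102) = 0.050976 rad
angle = 0.050976 * 180/pi = 2.92 degrees

2.92


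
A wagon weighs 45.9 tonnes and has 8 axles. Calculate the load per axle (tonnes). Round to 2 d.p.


Load per axle = total weight / number of axles
Load = 45.9 / 8
Load = 5.74 tonnes

5.74


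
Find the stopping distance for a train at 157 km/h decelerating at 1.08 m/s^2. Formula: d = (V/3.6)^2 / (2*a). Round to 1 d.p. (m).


Convert speed: V = 157 / 3.6 = 43.6111 m/s
V^2 = 1901.929
d = 1901.929 / (2 * 1.08)
d = 1901.929 / 2.16
d = 880.5 m

880.5


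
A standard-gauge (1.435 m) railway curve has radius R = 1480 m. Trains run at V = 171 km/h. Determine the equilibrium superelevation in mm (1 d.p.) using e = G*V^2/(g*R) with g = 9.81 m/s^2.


Convert speed: V = 171 / 3.6 = 47.5 m/s
Apply formula: e = 1.435 * 47.5^2 / (9.81 * 1480)
e = 1.435 * 2256.25 / 14518.8
e = 0.223002 m = 223.0 mm

223.0


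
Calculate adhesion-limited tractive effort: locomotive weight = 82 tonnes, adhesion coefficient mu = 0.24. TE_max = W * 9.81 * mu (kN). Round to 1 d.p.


TE_max = W * g * mu
TE_max = 82 * 9.81 * 0.24
TE_max = 804.42 * 0.24
TE_max = 193.1 kN

193.1


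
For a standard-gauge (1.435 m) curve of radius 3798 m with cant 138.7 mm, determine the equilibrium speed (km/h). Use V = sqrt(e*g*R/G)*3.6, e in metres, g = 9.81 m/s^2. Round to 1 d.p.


Convert cant: e = 138.7 mm = 0.1387 m
V_ms = sqrt(0.1387 * 9.81 * 3798 / 1.435)
V_ms = sqrt(3601.210666) = 60.0101 m/s
V = 60.0101 * 3.6 = 216.0 km/h

216.0


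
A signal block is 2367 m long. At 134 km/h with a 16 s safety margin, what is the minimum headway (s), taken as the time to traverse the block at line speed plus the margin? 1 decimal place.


V = 134 / 3.6 = 37.2222 m/s
Block traversal time = 2367 / 37.2222 = 63.591 s
Headway = 63.591 + 16
Headway = 79.6 s

79.6


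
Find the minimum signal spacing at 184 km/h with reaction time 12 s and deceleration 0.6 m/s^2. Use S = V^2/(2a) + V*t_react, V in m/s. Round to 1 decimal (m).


V = 184 / 3.6 = 51.1111 m/s
Braking distance = 51.1111^2 / (2*0.6) = 2176.9547 m
Sighting distance = 51.1111 * 12 = 613.3333 m
S = 2176.9547 + 613.3333 = 2790.3 m

2790.3


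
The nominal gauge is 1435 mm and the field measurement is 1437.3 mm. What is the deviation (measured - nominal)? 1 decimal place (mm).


Deviation = measured - nominal
Deviation = 1437.3 - 1435
Deviation = 2.3 mm

2.3


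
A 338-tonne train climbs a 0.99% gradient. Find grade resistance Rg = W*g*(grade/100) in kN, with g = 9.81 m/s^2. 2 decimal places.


Rg = W * 9.81 * grade / 100
Rg = 338 * 9.81 * 0.99 / 100
Rg = 3315.78 * 0.0099
Rg = 32.83 kN

32.83


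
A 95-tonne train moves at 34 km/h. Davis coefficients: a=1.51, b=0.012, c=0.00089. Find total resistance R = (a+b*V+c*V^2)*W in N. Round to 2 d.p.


b*V = 0.012 * 34 = 0.408
c*V^2 = 0.00089 * 1156 = 1.02884
R_per_t = 1.51 + 0.408 + 1.02884 = 2.94684 N/t
R_total = 2.94684 * 95 = 279.95 N

279.95


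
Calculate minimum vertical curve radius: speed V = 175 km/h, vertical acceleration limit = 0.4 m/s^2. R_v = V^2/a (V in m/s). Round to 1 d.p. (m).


Convert speed: V = 175 / 3.6 = 48.6111 m/s
V^2 = 2363.0401 m^2/s^2
R_v = 2363.0401 / 0.4
R_v = 5907.6 m

5907.6


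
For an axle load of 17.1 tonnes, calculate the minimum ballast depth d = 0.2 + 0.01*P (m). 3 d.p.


d = 0.2 + 0.01 * 17.1
d = 0.2 + 0.171
d = 0.371 m

0.371


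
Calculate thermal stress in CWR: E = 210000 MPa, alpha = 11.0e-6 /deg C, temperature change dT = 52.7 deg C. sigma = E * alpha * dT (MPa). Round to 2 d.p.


sigma = E * alpha * dT
sigma = 210000 * 11.0e-6 * 52.7
sigma = 2.31 * 52.7
sigma = 121.74 MPa

121.74


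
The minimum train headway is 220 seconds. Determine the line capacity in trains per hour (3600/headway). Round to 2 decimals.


Capacity = 3600 / headway
Capacity = 3600 / 220
Capacity = 16.36 trains/hour

16.36


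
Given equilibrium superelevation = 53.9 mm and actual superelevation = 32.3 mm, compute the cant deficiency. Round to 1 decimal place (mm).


Cant deficiency = equilibrium cant - actual cant
CD = 53.9 - 32.3
CD = 21.6 mm

21.6


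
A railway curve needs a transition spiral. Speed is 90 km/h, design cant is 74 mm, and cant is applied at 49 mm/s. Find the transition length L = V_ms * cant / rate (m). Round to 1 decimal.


Convert speed: V = 90 / 3.6 = 25.0 m/s
L = 25.0 * 74 / 49
L = 1850.0 / 49
L = 37.8 m

37.8


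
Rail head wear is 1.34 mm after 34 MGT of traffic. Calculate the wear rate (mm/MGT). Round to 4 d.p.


Wear rate = total wear / cumulative tonnage
Rate = 1.34 / 34
Rate = 0.0394 mm/MGT

0.0394


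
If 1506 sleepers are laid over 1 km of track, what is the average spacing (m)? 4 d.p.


Spacing = 1000 m / number of sleepers
Spacing = 1000 / 1506
Spacing = 0.6640 m

0.6640


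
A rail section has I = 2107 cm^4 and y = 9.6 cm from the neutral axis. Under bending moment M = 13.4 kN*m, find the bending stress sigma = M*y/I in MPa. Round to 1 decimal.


Convert units:
M = 13.4 kN*m = 13400000 N*mm
y = 9.6 cm = 96 mm
I = 2107 cm^4 = 21070000 mm^4
sigma = 13400000 * 96 / 21070000
sigma = 61.1 MPa

61.1


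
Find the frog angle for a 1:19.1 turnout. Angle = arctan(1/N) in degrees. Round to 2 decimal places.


1/N = 1/19.1 = 0.052356
angle = arctan(0.052356) = 0.052308 rad
angle = 0.052308 * 180/pi = 3.00 degrees

3.00


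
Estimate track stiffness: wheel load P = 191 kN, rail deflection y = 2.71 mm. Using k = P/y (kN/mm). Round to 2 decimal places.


Track stiffness k = P / y
k = 191 / 2.71
k = 70.48 kN/mm

70.48


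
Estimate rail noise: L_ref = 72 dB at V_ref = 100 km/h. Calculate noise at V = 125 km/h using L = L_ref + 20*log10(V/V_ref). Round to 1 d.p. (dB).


V/V_ref = 125 / 100 = 1.25
log10(1.25) = 0.09691
20 * 0.09691 = 1.9382
L = 72 + 1.9382 = 73.9 dB

73.9


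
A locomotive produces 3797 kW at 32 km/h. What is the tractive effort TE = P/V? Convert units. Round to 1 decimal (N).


Convert: P = 3797 kW = 3797000 W
V = 32 / 3.6 = 8.8889 m/s
TE = 3797000 / 8.8889
TE = 427162.5 N

427162.5


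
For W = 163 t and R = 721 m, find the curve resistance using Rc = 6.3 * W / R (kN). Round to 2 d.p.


Rc = 6.3 * W / R
Rc = 6.3 * 163 / 721
Rc = 1026.9 / 721
Rc = 1.42 kN

1.42


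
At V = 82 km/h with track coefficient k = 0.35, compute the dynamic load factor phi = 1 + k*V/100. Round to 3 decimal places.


phi = 1 + k * V / 100
phi = 1 + 0.35 * 82 / 100
phi = 1 + 0.287
phi = 1.287

1.287


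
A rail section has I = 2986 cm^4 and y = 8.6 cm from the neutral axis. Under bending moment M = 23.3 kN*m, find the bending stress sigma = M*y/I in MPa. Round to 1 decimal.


Convert units:
M = 23.3 kN*m = 23300000 N*mm
y = 8.6 cm = 86 mm
I = 2986 cm^4 = 29860000 mm^4
sigma = 23300000 * 86 / 29860000
sigma = 67.1 MPa

67.1


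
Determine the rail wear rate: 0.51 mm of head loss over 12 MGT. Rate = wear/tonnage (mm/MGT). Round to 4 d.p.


Wear rate = total wear / cumulative tonnage
Rate = 0.51 / 12
Rate = 0.0425 mm/MGT

0.0425


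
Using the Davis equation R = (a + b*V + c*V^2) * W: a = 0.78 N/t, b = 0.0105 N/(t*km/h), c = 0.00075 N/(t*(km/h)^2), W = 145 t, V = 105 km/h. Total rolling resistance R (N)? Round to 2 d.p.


b*V = 0.0105 * 105 = 1.1025
c*V^2 = 0.00075 * 11025 = 8.26875
R_per_t = 0.78 + 1.1025 + 8.26875 = 10.15125 N/t
R_total = 10.15125 * 145 = 1471.93 N

1471.93


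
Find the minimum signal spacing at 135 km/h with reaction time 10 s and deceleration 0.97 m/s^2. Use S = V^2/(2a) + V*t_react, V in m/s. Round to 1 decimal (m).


V = 135 / 3.6 = 37.5 m/s
Braking distance = 37.5^2 / (2*0.97) = 724.8711 m
Sighting distance = 37.5 * 10 = 375.0 m
S = 724.8711 + 375.0 = 1099.9 m

1099.9
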